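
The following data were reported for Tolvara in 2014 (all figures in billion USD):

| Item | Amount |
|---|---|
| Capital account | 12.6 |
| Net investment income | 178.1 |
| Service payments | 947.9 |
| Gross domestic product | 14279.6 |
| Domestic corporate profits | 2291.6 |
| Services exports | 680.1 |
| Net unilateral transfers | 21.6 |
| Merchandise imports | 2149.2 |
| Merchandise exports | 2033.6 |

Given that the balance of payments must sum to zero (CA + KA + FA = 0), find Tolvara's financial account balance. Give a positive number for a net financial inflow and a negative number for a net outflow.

171.1

Goods balance = 2033.6 - 2149.2 = -115.6
Services balance = 680.1 - 947.9 = -267.8
Trade balance (goods + services) = -115.6 + (-267.8) = -383.4
Net primary income = 178.1
Net secondary income = 21.6
Current account = -383.4 + 178.1 + 21.6 = -183.7
Financial account = -(-183.7 + 12.6) = 171.1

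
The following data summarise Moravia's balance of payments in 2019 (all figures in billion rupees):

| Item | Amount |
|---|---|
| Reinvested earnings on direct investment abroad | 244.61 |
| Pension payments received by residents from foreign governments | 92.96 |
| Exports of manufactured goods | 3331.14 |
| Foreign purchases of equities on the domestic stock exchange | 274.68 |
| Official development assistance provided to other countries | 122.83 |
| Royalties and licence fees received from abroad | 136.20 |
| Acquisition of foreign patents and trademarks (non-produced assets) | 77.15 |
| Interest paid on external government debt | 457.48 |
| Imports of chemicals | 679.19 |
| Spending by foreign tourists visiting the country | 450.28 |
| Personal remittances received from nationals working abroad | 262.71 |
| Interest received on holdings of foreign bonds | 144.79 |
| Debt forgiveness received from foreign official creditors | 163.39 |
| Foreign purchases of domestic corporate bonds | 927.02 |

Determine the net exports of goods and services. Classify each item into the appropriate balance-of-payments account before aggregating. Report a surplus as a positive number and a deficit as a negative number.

3238.43

Goods: -679.19 + 3331.14 = 2651.95
Services: 450.28 + 136.20 = 586.48
Trade balance = 2651.95 + 586.48 = 3238.43
(Excluded from the trade balance — primary income: reinvested earnings on direct investment abroad 244.61, interest paid on external government debt 457.48, interest received on holdings of foreign bonds 144.79; secondary income: pension payments received by residents from foreign governments 92.96, official development assistance provided to other countries 122.83, personal remittances received from nationals working abroad 262.71; financial account: foreign purchases of equities on the domestic stock exchange 274.68, foreign purchases of domestic corporate bonds 927.02; capital account: acquisition of foreign patents and trademarks (non-produced assets) 77.15, debt forgiveness received from foreign official creditors 163.39.)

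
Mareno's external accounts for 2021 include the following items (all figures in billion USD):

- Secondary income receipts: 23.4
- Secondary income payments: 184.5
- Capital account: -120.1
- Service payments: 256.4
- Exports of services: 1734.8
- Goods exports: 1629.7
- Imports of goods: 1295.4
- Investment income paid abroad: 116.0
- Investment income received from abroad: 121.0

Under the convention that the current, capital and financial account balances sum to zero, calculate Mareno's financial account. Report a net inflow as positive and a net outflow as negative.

-1536.5

Goods balance = 1629.7 - 1295.4 = 334.3
Services balance = 1734.8 - 256.4 = 1478.4
Trade balance (goods + services) = 334.3 + 1478.4 = 1812.7
Net primary income = 121.0 - 116.0 = 5.0
Net secondary income = 23.4 - 184.5 = -161.1
Current account = 1812.7 + 5.0 + (-161.1) = 1656.6
Financial account = -(1656.6 + (-120.1)) = -1536.5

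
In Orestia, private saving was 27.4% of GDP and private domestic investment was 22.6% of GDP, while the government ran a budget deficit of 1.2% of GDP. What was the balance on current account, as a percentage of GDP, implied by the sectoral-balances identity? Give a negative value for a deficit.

By the sectoral-balances identity, CA = (S_private - I) + (T - G).
Private balance = 27.4 - 22.6 = 4.8
Government balance (T - G) = -1.2
CA = 4.8 + (-1.2) = 3.6

3.6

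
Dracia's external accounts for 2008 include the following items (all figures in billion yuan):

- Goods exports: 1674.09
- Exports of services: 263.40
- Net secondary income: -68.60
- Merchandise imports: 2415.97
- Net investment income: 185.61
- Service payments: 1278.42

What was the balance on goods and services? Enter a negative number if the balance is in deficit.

Goods balance = 1674.09 - 2415.97 = -741.88
Services balance = 263.40 - 1278.42 = -1015.02
Trade balance (goods + services) = -741.88 + (-1015.02) = -1756.90

-1756.90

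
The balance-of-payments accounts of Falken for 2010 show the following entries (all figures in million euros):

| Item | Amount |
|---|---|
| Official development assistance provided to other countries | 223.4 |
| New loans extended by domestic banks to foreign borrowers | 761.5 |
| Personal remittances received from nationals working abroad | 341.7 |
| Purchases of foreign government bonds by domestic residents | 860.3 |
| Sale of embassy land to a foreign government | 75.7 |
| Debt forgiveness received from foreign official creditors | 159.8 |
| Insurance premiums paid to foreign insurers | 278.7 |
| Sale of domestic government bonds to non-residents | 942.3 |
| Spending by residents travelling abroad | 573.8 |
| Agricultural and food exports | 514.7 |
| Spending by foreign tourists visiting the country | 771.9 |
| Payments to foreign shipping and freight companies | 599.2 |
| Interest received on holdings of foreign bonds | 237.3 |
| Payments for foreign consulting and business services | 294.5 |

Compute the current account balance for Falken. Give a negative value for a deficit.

-104.0

Goods: 514.7
Services: -278.7 - 573.8 + 771.9 - 599.2 - 294.5 = -974.3
Primary income: 237.3
Secondary income: -223.4 + 341.7 = 118.3
Current account = 514.7 + (-974.3) + 237.3 + 118.3 = -104.0
(Excluded from the current account — financial account: new loans extended by domestic banks to foreign borrowers 761.5, purchases of foreign government bonds by domestic residents 860.3, sale of domestic government bonds to non-residents 942.3; capital account: sale of embassy land to a foreign government 75.7, debt forgiveness received from foreign official creditors 159.8.)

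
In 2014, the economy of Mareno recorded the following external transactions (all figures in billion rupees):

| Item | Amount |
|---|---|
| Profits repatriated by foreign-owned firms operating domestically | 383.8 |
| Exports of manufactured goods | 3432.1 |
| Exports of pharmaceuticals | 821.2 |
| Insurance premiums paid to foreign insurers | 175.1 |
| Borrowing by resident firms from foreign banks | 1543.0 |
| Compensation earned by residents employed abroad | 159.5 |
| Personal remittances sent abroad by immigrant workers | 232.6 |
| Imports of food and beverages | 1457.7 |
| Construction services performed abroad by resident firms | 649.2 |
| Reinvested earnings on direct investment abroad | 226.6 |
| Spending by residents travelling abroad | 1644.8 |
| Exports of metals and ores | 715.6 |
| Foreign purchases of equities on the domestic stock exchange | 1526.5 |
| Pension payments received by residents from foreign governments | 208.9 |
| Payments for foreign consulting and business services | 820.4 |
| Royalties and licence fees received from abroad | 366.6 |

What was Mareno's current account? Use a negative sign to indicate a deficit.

1865.3

Goods: 3432.1 + 715.6 - 1457.7 + 821.2 = 3511.2
Services: 649.2 + 366.6 - 1644.8 - 820.4 - 175.1 = -1624.5
Primary income: 226.6 - 383.8 + 159.5 = 2.3
Secondary income: 208.9 - 232.6 = -23.7
Current account = 3511.2 + (-1624.5) + 2.3 + (-23.7) = 1865.3
(Excluded from the current account — financial account: borrowing by resident firms from foreign banks 1543.0, foreign purchases of equities on the domestic stock exchange 1526.5.)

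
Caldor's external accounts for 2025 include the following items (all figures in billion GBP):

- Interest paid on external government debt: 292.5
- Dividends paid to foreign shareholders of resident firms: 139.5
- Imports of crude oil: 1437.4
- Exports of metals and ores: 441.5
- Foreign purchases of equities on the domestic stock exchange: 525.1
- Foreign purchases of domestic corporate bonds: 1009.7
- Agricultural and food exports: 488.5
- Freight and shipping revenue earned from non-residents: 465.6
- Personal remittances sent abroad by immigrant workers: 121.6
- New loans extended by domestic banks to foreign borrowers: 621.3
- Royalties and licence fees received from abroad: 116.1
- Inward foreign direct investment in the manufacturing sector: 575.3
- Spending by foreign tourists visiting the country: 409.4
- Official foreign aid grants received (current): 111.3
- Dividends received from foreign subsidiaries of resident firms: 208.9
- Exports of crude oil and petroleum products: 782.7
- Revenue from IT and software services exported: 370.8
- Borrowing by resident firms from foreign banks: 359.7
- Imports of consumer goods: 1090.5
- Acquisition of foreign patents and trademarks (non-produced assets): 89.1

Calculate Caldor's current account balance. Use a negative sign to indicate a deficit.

Goods: 441.5 + 488.5 - 1437.4 - 1090.5 + 782.7 = -815.2
Services: 465.6 + 370.8 + 409.4 + 116.1 = 1361.9
Primary income: -292.5 + 208.9 - 139.5 = -223.1
Secondary income: 111.3 - 121.6 = -10.3
Current account = (-815.2) + 1361.9 + (-223.1) + (-10.3) = 313.3
(Excluded from the current account — financial account: foreign purchases of equities on the domestic stock exchange 525.1, foreign purchases of domestic corporate bonds 1009.7, new loans extended by domestic banks to foreign borrowers 621.3, inward foreign direct investment in the manufacturing sector 575.3, borrowing by resident firms from foreign banks 359.7; capital account: acquisition of foreign patents and trademarks (non-produced assets) 89.1.)

313.3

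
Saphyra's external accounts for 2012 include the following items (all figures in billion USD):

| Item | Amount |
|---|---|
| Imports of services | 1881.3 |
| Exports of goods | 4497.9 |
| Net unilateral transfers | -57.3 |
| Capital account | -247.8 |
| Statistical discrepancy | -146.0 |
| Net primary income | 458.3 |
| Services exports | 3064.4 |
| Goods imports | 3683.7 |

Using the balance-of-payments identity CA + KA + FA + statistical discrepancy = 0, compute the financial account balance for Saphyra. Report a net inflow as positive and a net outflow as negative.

Goods balance = 4497.9 - 3683.7 = 814.2
Services balance = 3064.4 - 1881.3 = 1183.1
Trade balance (goods + services) = 814.2 + 1183.1 = 1997.3
Net primary income = 458.3
Net secondary income = -57.3
Current account = 1997.3 + 458.3 + (-57.3) = 2398.3
Financial account = -(2398.3 + (-247.8) + (-146.0)) = -2004.5

-2004.5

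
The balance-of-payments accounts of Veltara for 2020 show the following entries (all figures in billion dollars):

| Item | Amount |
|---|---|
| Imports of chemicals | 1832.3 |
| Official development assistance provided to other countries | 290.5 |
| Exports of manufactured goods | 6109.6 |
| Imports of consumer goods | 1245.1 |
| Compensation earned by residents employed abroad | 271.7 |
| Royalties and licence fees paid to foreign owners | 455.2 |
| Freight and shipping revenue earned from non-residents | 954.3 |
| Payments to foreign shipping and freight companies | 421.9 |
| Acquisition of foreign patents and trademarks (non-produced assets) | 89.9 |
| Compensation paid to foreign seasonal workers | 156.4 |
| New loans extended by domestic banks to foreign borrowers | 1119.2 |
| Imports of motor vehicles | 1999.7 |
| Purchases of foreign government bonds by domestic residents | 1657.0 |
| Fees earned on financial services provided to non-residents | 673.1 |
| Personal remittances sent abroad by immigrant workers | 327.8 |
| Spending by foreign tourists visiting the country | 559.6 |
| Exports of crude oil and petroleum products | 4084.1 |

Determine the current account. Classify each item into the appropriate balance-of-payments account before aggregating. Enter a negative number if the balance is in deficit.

5923.5

Goods: -1832.3 + 6109.6 - 1245.1 + 4084.1 - 1999.7 = 5116.6
Services: 954.3 + 559.6 + 673.1 - 421.9 - 455.2 = 1309.9
Primary income: 271.7 - 156.4 = 115.3
Secondary income: -290.5 - 327.8 = -618.3
Current account = 5116.6 + 1309.9 + 115.3 + (-618.3) = 5923.5
(Excluded from the current account — capital account: acquisition of foreign patents and trademarks (non-produced assets) 89.9; financial account: new loans extended by domestic banks to foreign borrowers 1119.2, purchases of foreign government bonds by domestic residents 1657.0.)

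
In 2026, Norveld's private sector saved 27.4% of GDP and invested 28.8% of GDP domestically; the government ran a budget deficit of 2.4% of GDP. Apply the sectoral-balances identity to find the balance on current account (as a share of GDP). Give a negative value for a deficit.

-3.8

By the sectoral-balances identity, CA = (S_private - I) + (T - G).
Private balance = 27.4 - 28.8 = -1.4
Government balance (T - G) = -2.4
CA = -1.4 + (-2.4) = -3.8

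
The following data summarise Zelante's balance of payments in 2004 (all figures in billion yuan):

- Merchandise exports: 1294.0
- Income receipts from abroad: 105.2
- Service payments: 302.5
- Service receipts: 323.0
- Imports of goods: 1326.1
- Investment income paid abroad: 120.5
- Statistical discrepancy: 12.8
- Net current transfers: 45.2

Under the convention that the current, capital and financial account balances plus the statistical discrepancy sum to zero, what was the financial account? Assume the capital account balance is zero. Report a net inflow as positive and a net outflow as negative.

-31.1

Goods balance = 1294.0 - 1326.1 = -32.1
Services balance = 323.0 - 302.5 = 20.5
Trade balance (goods + services) = -32.1 + 20.5 = -11.6
Net primary income = 105.2 - 120.5 = -15.3
Net secondary income = 45.2
Current account = -11.6 + (-15.3) + 45.2 = 18.3
Financial account = -(18.3 + 12.8) = -31.1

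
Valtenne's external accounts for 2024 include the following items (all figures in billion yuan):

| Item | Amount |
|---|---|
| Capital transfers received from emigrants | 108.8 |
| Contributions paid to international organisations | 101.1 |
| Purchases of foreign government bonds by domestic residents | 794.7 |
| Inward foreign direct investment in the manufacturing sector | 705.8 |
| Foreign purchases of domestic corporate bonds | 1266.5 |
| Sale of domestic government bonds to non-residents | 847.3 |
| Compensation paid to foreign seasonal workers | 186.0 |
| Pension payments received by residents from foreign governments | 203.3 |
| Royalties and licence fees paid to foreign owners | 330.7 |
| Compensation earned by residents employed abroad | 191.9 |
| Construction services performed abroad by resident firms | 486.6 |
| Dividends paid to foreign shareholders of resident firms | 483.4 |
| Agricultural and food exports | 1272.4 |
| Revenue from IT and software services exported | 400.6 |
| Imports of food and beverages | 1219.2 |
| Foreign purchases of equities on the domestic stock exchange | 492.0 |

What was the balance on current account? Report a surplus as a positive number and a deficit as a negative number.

234.4

Goods: -1219.2 + 1272.4 = 53.2
Services: -330.7 + 400.6 + 486.6 = 556.5
Primary income: 191.9 - 186.0 - 483.4 = -477.5
Secondary income: 203.3 - 101.1 = 102.2
Current account = 53.2 + 556.5 + (-477.5) + 102.2 = 234.4
(Excluded from the current account — capital account: capital transfers received from emigrants 108.8; financial account: purchases of foreign government bonds by domestic residents 794.7, inward foreign direct investment in the manufacturing sector 705.8, foreign purchases of domestic corporate bonds 1266.5, sale of domestic government bonds to non-residents 847.3, foreign purchases of equities on the domestic stock exchange 492.0.)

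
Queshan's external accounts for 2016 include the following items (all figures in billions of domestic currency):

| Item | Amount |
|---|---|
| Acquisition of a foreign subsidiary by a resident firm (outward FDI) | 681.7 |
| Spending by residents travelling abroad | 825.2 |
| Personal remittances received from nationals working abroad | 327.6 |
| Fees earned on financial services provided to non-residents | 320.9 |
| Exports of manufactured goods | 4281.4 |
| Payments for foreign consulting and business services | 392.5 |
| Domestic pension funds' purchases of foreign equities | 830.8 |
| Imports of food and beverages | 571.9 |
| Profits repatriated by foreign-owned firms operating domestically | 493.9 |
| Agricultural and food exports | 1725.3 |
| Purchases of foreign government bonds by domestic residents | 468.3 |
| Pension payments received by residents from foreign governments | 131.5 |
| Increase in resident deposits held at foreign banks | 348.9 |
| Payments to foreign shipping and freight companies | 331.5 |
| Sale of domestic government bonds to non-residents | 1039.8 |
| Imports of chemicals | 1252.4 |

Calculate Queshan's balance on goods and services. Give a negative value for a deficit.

Goods: -1252.4 + 4281.4 + 1725.3 - 571.9 = 4182.4
Services: -331.5 - 392.5 - 825.2 + 320.9 = -1228.3
Trade balance = 4182.4 + (-1228.3) = 2954.1
(Excluded from the trade balance — financial account: acquisition of a foreign subsidiary by a resident firm (outward FDI) 681.7, domestic pension funds' purchases of foreign equities 830.8, purchases of foreign government bonds by domestic residents 468.3, increase in resident deposits held at foreign banks 348.9, sale of domestic government bonds to non-residents 1039.8; secondary income: personal remittances received from nationals working abroad 327.6, pension payments received by residents from foreign governments 131.5; primary income: profits repatriated by foreign-owned firms operating domestically 493.9.)

2954.1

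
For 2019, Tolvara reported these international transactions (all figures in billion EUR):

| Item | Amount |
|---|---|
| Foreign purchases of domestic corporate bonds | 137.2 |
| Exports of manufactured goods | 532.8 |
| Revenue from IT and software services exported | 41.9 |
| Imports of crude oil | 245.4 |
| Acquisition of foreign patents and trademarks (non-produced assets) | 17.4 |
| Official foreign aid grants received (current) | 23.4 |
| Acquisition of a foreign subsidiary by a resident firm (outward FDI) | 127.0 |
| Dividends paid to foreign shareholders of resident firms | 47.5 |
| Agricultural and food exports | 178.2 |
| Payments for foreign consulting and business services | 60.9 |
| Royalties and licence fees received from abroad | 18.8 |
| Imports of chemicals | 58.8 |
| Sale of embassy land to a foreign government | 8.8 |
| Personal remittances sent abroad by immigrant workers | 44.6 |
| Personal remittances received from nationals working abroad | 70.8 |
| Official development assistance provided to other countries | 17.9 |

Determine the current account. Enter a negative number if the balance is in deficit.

Goods: -245.4 + 532.8 + 178.2 - 58.8 = 406.8
Services: 41.9 + 18.8 - 60.9 = -0.2
Primary income: -47.5
Secondary income: 23.4 + 70.8 - 44.6 - 17.9 = 31.7
Current account = 406.8 + (-0.2) + (-47.5) + 31.7 = 390.8
(Excluded from the current account — financial account: foreign purchases of domestic corporate bonds 137.2, acquisition of a foreign subsidiary by a resident firm (outward FDI) 127.0; capital account: acquisition of foreign patents and trademarks (non-produced assets) 17.4, sale of embassy land to a foreign government 8.8.)

390.8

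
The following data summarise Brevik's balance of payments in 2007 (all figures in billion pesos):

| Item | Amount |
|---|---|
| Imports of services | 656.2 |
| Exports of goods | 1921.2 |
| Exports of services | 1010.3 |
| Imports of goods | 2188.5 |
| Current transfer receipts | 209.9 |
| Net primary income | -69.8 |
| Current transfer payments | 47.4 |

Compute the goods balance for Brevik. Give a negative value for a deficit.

Goods balance = 1921.2 - 2188.5 = -267.3

-267.3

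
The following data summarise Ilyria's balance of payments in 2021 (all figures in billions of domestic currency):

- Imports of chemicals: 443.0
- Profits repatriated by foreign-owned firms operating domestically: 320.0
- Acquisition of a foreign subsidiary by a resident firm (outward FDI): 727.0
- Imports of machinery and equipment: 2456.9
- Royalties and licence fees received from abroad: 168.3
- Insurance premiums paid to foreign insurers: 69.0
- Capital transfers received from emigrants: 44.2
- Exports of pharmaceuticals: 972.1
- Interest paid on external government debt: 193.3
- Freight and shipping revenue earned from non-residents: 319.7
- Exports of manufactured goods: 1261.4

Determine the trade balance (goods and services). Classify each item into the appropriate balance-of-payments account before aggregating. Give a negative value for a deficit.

-247.4

Goods: -443.0 + 972.1 - 2456.9 + 1261.4 = -666.4
Services: 319.7 + 168.3 - 69.0 = 419.0
Trade balance = -666.4 + 419.0 = -247.4
(Excluded from the trade balance — primary income: profits repatriated by foreign-owned firms operating domestically 320.0, interest paid on external government debt 193.3; financial account: acquisition of a foreign subsidiary by a resident firm (outward FDI) 727.0; capital account: capital transfers received from emigrants 44.2.)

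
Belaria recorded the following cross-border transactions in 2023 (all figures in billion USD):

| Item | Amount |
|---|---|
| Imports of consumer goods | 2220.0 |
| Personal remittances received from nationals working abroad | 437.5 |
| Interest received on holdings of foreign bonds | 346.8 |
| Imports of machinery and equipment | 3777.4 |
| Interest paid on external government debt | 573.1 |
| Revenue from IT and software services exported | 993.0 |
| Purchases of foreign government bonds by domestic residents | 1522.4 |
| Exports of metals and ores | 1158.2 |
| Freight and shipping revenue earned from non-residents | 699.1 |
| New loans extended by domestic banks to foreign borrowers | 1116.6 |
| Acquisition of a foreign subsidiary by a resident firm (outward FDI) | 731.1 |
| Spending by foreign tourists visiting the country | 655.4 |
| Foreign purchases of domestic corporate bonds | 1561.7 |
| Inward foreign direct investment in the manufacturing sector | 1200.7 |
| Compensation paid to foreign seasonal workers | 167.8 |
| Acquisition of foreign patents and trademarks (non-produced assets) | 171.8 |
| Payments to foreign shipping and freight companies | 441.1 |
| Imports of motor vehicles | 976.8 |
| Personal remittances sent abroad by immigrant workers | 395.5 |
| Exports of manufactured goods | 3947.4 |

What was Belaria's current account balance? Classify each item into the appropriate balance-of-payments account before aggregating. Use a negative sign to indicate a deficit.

Goods: 3947.4 + 1158.2 - 976.8 - 2220.0 - 3777.4 = -1868.6
Services: -441.1 + 655.4 + 993.0 + 699.1 = 1906.4
Primary income: -167.8 - 573.1 + 346.8 = -394.1
Secondary income: -395.5 + 437.5 = 42.0
Current account = (-1868.6) + 1906.4 + (-394.1) + 42.0 = -314.3
(Excluded from the current account — financial account: purchases of foreign government bonds by domestic residents 1522.4, new loans extended by domestic banks to foreign borrowers 1116.6, acquisition of a foreign subsidiary by a resident firm (outward FDI) 731.1, foreign purchases of domestic corporate bonds 1561.7, inward foreign direct investment in the manufacturing sector 1200.7; capital account: acquisition of foreign patents and trademarks (non-produced assets) 171.8.)

-314.3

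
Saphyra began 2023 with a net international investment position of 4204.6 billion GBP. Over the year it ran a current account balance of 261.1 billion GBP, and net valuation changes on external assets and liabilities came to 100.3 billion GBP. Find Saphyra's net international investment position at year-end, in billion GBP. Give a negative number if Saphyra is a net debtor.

4566.0

Change in NIIP = current account + net valuation change = 261.1 + 100.3 = 361.4
End-of-year NIIP = 4204.6 + 361.4 = 4566.0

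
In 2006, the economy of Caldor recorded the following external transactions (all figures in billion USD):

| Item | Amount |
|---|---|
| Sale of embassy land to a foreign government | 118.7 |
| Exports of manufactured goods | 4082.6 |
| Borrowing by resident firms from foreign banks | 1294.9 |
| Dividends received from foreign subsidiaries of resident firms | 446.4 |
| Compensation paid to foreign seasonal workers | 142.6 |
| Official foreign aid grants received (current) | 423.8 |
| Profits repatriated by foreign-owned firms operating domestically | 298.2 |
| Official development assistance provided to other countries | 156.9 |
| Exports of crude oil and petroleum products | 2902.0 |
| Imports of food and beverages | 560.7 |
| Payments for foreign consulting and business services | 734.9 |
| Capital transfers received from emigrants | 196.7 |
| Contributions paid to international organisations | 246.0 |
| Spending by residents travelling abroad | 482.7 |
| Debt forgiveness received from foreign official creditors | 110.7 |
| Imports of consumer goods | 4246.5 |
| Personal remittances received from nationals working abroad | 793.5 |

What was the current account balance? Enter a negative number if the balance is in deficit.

Goods: -560.7 - 4246.5 + 4082.6 + 2902.0 = 2177.4
Services: -734.9 - 482.7 = -1217.6
Primary income: -142.6 - 298.2 + 446.4 = 5.6
Secondary income: 793.5 - 156.9 - 246.0 + 423.8 = 814.4
Current account = 2177.4 + (-1217.6) + 5.6 + 814.4 = 1779.8
(Excluded from the current account — capital account: sale of embassy land to a foreign government 118.7, capital transfers received from emigrants 196.7, debt forgiveness received from foreign official creditors 110.7; financial account: borrowing by resident firms from foreign banks 1294.9.)

1779.8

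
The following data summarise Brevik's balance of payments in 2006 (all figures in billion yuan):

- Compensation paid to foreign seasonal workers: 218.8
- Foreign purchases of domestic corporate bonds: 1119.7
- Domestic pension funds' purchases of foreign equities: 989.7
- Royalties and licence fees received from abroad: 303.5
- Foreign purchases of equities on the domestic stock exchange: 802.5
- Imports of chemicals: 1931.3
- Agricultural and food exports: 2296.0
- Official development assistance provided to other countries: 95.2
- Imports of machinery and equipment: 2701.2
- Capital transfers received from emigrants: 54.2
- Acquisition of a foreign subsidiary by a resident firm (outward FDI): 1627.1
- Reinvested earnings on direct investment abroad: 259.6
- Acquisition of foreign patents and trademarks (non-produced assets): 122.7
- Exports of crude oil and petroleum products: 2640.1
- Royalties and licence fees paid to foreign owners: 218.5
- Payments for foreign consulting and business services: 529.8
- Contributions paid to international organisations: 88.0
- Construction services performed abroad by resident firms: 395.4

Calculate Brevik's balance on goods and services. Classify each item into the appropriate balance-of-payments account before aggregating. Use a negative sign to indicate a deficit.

254.2

Goods: -1931.3 - 2701.2 + 2296.0 + 2640.1 = 303.6
Services: -218.5 - 529.8 + 395.4 + 303.5 = -49.4
Trade balance = 303.6 + (-49.4) = 254.2
(Excluded from the trade balance — primary income: compensation paid to foreign seasonal workers 218.8, reinvested earnings on direct investment abroad 259.6; financial account: foreign purchases of domestic corporate bonds 1119.7, domestic pension funds' purchases of foreign equities 989.7, foreign purchases of equities on the domestic stock exchange 802.5, acquisition of a foreign subsidiary by a resident firm (outward FDI) 1627.1; secondary income: official development assistance provided to other countries 95.2, contributions paid to international organisations 88.0; capital account: capital transfers received from emigrants 54.2, acquisition of foreign patents and trademarks (non-produced assets) 122.7.)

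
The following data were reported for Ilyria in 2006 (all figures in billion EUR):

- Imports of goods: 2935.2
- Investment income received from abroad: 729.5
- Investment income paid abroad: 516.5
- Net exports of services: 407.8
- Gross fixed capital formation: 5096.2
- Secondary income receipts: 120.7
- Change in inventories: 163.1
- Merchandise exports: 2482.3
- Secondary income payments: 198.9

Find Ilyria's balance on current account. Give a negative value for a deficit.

Goods balance = 2482.3 - 2935.2 = -452.9
Services balance = 407.8
Trade balance (goods + services) = -452.9 + 407.8 = -45.1
Net primary income = 729.5 - 516.5 = 213.0
Net secondary income = 120.7 - 198.9 = -78.2
Current account = -45.1 + 213.0 + (-78.2) = 89.7

89.7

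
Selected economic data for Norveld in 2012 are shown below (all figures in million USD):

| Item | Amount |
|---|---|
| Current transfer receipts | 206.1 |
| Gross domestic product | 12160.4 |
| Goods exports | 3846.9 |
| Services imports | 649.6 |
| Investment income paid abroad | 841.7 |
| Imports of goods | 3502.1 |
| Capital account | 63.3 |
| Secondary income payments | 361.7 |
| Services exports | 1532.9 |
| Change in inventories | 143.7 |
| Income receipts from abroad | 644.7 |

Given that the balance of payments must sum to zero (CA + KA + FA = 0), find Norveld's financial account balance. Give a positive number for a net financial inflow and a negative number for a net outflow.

-938.8

Goods balance = 3846.9 - 3502.1 = 344.8
Services balance = 1532.9 - 649.6 = 883.3
Trade balance (goods + services) = 344.8 + 883.3 = 1228.1
Net primary income = 644.7 - 841.7 = -197.0
Net secondary income = 206.1 - 361.7 = -155.6
Current account = 1228.1 + (-197.0) + (-155.6) = 875.5
Financial account = -(875.5 + 63.3) = -938.8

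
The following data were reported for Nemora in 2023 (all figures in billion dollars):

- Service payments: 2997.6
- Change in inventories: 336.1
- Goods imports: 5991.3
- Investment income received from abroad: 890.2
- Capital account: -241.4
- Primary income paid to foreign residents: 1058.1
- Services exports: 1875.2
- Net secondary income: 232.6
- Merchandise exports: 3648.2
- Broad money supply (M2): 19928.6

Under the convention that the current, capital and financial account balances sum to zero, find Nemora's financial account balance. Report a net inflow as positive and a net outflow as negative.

Goods balance = 3648.2 - 5991.3 = -2343.1
Services balance = 1875.2 - 2997.6 = -1122.4
Trade balance (goods + services) = -2343.1 + (-1122.4) = -3465.5
Net primary income = 890.2 - 1058.1 = -167.9
Net secondary income = 232.6
Current account = -3465.5 + (-167.9) + 232.6 = -3400.8
Financial account = -(-3400.8 + (-241.4)) = 3642.2

3642.2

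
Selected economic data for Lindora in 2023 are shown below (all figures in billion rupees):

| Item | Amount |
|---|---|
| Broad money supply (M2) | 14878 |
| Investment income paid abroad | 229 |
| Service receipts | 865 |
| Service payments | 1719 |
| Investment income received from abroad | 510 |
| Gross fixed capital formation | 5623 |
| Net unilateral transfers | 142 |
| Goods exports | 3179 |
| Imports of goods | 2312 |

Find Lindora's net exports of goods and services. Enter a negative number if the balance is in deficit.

Goods balance = 3179 - 2312 = 867
Services balance = 865 - 1719 = -854
Trade balance (goods + services) = 867 + (-854) = 13

13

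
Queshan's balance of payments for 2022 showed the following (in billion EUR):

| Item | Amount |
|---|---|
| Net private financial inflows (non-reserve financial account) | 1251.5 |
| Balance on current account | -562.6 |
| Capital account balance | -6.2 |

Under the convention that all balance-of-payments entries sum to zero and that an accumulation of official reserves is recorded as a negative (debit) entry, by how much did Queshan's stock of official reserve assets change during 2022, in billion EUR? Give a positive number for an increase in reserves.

682.7

Official reserve transactions balance = -((-562.6) + (-6.2) + 1251.5) = -682.7
An accumulation of reserves is recorded as a debit (negative entry), so the change in the stock of reserves is the negative of that balance.
Change in official reserves = -(-682.7) = 682.7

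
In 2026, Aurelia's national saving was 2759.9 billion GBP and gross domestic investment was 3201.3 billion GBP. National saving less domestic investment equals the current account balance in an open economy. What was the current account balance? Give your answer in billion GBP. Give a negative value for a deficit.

CA = S - I = 2759.9 - 3201.3 = -441.4

-441.4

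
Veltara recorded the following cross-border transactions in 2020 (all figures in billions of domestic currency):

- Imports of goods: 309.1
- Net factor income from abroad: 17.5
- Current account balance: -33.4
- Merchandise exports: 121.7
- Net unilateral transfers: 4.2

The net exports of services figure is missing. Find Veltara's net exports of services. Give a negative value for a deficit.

Current account = goods balance + services balance + net primary income + net secondary income
Sum of the known components = -165.7
Net exports of services = CA - (known components) = -33.4 - (-165.7) = 132.3

132.3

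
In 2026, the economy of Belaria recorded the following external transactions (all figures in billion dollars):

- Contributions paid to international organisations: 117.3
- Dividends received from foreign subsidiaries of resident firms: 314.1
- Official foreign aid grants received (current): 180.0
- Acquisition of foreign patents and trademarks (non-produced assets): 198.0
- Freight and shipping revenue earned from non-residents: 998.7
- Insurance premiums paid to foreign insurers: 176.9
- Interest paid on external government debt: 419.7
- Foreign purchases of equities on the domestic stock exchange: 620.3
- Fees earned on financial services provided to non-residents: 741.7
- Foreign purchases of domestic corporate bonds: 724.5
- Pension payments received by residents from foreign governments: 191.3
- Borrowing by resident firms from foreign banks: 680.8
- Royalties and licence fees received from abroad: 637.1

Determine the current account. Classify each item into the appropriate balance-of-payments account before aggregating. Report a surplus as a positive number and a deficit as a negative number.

2349.0

Services: -176.9 + 741.7 + 998.7 + 637.1 = 2200.6
Primary income: -419.7 + 314.1 = -105.6
Secondary income: -117.3 + 180.0 + 191.3 = 254.0
Current account = 2200.6 + (-105.6) + 254.0 = 2349.0
(Excluded from the current account — capital account: acquisition of foreign patents and trademarks (non-produced assets) 198.0; financial account: foreign purchases of equities on the domestic stock exchange 620.3, foreign purchases of domestic corporate bonds 724.5, borrowing by resident firms from foreign banks 680.8.)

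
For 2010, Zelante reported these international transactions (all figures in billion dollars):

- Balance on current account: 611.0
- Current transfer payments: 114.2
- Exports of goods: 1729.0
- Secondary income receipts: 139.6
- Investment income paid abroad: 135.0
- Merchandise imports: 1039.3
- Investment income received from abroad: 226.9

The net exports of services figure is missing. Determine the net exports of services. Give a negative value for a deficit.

-196.0

Current account = goods balance + services balance + net primary income + net secondary income
Sum of the known components = 807.0
Net exports of services = CA - (known components) = 611.0 - 807.0 = -196.0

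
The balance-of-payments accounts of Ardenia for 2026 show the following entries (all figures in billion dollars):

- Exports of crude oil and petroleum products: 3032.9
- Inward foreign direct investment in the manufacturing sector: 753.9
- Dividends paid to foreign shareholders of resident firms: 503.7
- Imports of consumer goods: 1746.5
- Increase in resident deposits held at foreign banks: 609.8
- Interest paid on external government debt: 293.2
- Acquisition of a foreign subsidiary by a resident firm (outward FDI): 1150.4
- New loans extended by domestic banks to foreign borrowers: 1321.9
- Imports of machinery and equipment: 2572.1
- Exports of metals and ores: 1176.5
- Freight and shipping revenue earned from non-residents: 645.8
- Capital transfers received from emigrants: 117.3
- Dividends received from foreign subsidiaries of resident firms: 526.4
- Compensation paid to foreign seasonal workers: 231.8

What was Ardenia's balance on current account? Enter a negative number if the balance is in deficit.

34.3

Goods: -1746.5 + 1176.5 - 2572.1 + 3032.9 = -109.2
Services: 645.8
Primary income: -503.7 + 526.4 - 293.2 - 231.8 = -502.3
Current account = (-109.2) + 645.8 + (-502.3) = 34.3
(Excluded from the current account — financial account: inward foreign direct investment in the manufacturing sector 753.9, increase in resident deposits held at foreign banks 609.8, acquisition of a foreign subsidiary by a resident firm (outward FDI) 1150.4, new loans extended by domestic banks to foreign borrowers 1321.9; capital account: capital transfers received from emigrants 117.3.)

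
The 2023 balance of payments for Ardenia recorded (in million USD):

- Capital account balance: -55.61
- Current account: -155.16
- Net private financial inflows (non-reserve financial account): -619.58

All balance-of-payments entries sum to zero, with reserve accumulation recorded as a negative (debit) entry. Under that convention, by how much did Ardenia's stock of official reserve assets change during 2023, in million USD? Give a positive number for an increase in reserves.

-830.35

Official reserve transactions balance = -((-155.16) + (-55.61) + (-619.58)) = 830.35
An accumulation of reserves is recorded as a debit (negative entry), so the change in the stock of reserves is the negative of that balance.
Change in official reserves = -(830.35) = -830.35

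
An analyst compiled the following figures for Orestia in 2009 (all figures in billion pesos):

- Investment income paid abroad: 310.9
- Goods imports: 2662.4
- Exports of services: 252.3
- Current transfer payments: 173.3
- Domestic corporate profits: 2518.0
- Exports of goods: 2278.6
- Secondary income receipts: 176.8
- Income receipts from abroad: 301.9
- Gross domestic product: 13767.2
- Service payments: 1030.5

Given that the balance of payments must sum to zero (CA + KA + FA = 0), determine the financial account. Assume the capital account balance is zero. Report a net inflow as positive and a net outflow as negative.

Goods balance = 2278.6 - 2662.4 = -383.8
Services balance = 252.3 - 1030.5 = -778.2
Trade balance (goods + services) = -383.8 + (-778.2) = -1162.0
Net primary income = 301.9 - 310.9 = -9.0
Net secondary income = 176.8 - 173.3 = 3.5
Current account = -1162.0 + (-9.0) + 3.5 = -1167.5
Financial account = -(-1167.5) = 1167.5

1167.5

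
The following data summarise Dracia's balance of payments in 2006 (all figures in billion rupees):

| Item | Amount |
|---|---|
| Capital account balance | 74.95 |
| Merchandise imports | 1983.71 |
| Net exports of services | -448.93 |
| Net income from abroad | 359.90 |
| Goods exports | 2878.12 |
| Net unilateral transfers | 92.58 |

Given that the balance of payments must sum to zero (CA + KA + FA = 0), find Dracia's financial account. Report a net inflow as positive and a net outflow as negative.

Goods balance = 2878.12 - 1983.71 = 894.41
Services balance = -448.93
Trade balance (goods + services) = 894.41 + (-448.93) = 445.48
Net primary income = 359.90
Net secondary income = 92.58
Current account = 445.48 + 359.90 + 92.58 = 897.96
Financial account = -(897.96 + 74.95) = -972.91

-972.91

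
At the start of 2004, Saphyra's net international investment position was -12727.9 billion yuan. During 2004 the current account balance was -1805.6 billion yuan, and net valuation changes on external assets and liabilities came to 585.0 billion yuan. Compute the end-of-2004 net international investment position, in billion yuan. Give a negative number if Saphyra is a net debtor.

-13948.5

Change in NIIP = current account + net valuation change = -1805.6 + 585.0 = -1220.6
End-of-year NIIP = -12727.9 + (-1220.6) = -13948.5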